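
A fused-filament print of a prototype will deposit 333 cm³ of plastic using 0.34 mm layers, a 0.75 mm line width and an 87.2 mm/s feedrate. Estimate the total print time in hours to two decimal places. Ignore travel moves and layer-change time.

4.16 hours

Extrusion cross-section = 0.34 × 0.75 = 0.255 mm².
Path length: 333000 mm³ / 0.255 mm² → 1305882.4 mm.
Extrusion time = 1305882.4 / 87.2, so 14975.7 s.
In the requested units: 14975.7 s = 4.16 hours.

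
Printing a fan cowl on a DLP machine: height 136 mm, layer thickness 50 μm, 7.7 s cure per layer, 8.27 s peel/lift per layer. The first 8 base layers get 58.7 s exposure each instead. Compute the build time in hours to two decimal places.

12.18 hours

Layers = ⌈136/0.05⌉ = 2720.
Burn-in layers = 8 × (58.7 + 8.27), so 535.76 s.
Normal layers: 2712 × (7.7 + 8.27) → 43310.64 s.
Total = 535.76 + 43310.64 = 43846.4 s = 12.18 hours.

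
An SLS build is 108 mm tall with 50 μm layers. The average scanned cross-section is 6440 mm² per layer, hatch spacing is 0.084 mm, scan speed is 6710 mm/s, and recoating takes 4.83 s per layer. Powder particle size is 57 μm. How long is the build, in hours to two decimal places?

Layer count = ceil(108 / 0.05) = 2160.
Per-layer scan distance = 6440 / 0.084 = 76666.7 mm.
Per-layer scan time = 76666.7 / 6710 = 11.4257 s.
Layer cycle: 11.4257 + 4.83 → 16.2557 s.
Build time = 2160 × 16.2557 = 35112.312 s = 9.75 hours.

9.75 hours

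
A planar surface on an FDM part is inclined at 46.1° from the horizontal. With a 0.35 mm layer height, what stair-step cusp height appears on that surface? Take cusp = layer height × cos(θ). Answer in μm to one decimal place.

242.7 μm

cos(46.1°) = 0.6934, so cusp = 0.35 × 0.6934 = 0.24269 mm → 242.7 μm.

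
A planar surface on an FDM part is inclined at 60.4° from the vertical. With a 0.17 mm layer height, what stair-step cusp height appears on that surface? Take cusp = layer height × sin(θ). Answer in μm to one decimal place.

Cusp = layer height × sin(60.4°) = 0.17 × 0.8695 = 0.147815 mm = 147.8 μm.

147.8 μm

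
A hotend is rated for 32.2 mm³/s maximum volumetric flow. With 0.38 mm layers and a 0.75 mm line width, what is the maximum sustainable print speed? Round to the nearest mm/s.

A = 0.38 × 0.75, so 0.285 mm².
Max speed = 32.2 / 0.285 = 112.98 ≈ 113 mm/s.

113 mm/s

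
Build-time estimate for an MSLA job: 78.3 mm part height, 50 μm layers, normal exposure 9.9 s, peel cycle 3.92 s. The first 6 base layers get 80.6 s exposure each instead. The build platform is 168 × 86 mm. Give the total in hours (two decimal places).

Layer count = ceil(78.3 / 0.05) = 1566.
Base layers = 6 × (80.6 + 3.92), so 507.12 s.
Regular layers: 1560 × (9.9 + 3.92) → 21559.2 s.
Total = 507.12 + 21559.2 = 22066.32 s = 6.13 hours.

6.13 hours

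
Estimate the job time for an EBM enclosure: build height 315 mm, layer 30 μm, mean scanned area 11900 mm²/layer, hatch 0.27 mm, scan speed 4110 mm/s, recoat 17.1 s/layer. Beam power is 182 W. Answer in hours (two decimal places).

Layers = ⌈315/0.03⌉ = 10500.
Per-layer scan distance = 11900 / 0.27 = 44074.1 mm.
Beam time per layer: 44074.1 / 4110 → 10.7236 s.
Layer cycle = 10.7236 + 17.1, so 27.8236 s.
Build time = 10500 × 27.8236 = 292147.8 s = 81.15 hours.

81.15 hours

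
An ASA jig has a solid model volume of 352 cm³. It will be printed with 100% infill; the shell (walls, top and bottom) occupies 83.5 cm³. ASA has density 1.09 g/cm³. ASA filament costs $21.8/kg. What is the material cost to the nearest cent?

Infill region = 352 − 83.5 = 268.5 cm³.
Infill volume = 1.00 × 268.5, so 268.5 cm³.
Deposited volume: 83.5 + 268.5 → 352 cm³.
Mass = 352 × 1.09, so 383.68 g.
Cost = 383.68 g / 1000 × $21.8/kg = $8.36.

$8.36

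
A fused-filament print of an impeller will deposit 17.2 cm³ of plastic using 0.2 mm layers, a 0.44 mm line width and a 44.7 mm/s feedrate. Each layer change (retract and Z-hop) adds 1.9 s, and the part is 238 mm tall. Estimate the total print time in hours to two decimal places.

1.84 hours

Line area: 0.2 × 0.44 → 0.088 mm².
Path length: 17200 mm³ / 0.088 mm² → 195454.5 mm.
Extrusion time = 195454.5 / 44.7, so 4372.6 s.
Layer count = ceil(238 / 0.2) = 1190.
Z-hop total = 1190 × 1.9, so 2261 s.
Total = 4372.6 + 2261 = 6633.6 s = 1.84 hours.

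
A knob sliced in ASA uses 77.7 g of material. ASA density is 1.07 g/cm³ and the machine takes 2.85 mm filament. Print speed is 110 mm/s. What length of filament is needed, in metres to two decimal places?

11.38 m

Volume = 77.7 g / 1.07 g·cm⁻³ = 72.6168 cm³ = 72616.8 mm³.
A = π r² = π × 1.425² = 6.3794 mm².
L = V/A = 72616.8/6.3794 = 11383.01 mm → 11.38 m.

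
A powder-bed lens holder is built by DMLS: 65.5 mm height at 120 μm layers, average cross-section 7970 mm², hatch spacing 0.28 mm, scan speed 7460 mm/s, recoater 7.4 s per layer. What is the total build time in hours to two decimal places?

1.70 hours

Layers = ⌈65.5/0.12⌉ = 546.
Hatch length per layer = 7970 / 0.28 = 28464.3 mm.
Laser time per layer: 28464.3 / 7460 → 3.8156 s.
Per-layer time = 3.8156 + 7.4 = 11.2156 s.
Total: 546 × 11.2156 s = 6123.7176 s → 1.70 hours.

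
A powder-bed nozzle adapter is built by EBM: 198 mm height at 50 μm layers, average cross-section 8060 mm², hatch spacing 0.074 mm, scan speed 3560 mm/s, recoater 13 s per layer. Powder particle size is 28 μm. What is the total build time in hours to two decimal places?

47.95 hours

Layer count = ceil(198 / 0.05) = 3960.
Hatch length per layer = 8060 / 0.074 = 108918.9 mm.
Per-layer scan time = 108918.9 / 3560 = 30.5952 s.
Layer cycle = 30.5952 + 13, so 43.5952 s.
3960 layers × 43.5952 s/layer = 172636.992 s, i.e. 47.95 hours.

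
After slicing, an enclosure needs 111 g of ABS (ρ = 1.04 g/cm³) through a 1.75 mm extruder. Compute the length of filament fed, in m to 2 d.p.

Extruded volume: 111/1.04 = 106.7308 cm³ (106730.8 mm³).
Filament cross-section = π × (1.75/2)² = 2.4053 mm².
Length = 106730.8 / 2.4053 = 44373.18 mm = 44.37 m.

44.37 m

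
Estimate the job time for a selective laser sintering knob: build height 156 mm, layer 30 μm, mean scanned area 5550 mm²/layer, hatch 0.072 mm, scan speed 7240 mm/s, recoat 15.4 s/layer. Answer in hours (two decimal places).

37.62 hours

Number of layers: 156 / 0.03 → 5200 (rounded up).
Per-layer scan distance = 5550 / 0.072 = 77083.3 mm.
Scan time per layer = 77083.3 / 7240, so 10.6469 s.
Per-layer time: 10.6469 + 15.4 → 26.0469 s.
Build time = 5200 × 26.0469 = 135443.88 s = 37.62 hours.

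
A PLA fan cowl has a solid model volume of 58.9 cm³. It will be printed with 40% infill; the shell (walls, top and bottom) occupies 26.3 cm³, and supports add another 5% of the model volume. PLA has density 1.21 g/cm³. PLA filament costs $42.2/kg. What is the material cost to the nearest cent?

Interior volume = 58.9 − 26.3, so 32.6 cm³.
Infill volume: 0.40 × 32.6 → 13.04 cm³.
Support: 0.05 × 58.9 → 2.945 cm³.
Total printed volume = 26.3 + 13.04 + 2.945 = 42.285 cm³.
Mass: 42.285 × 1.21 → 51.16485 g.
At $42.2/kg: 51.16485/1000 × 42.2 = $2.16.

$2.16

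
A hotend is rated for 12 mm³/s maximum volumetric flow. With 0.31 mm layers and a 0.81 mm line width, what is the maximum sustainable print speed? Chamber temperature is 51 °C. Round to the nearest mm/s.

48 mm/s

Bead cross-section: 0.31 × 0.81 → 0.2511 mm².
Max speed = 12 / 0.2511 = 47.79 ≈ 48 mm/s.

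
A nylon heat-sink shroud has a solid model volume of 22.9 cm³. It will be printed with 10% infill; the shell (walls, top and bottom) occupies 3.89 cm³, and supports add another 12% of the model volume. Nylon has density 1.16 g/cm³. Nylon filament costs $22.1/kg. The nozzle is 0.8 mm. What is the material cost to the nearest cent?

$0.22

Interior volume: 22.9 − 3.89 → 19.01 cm³.
Deposited infill = 0.10 × 19.01 = 1.901 cm³.
Support: 0.12 × 22.9 → 2.748 cm³.
Total printed volume = 3.89 + 1.901 + 2.748, so 8.539 cm³.
Mass = 8.539 × 1.16 = 9.90524 g.
Cost = 9.90524 g / 1000 × $22.1/kg = $0.22.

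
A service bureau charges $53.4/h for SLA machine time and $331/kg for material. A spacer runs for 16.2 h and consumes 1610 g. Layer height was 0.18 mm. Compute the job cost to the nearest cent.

$1397.99

Time charge = 53.4 × 16.2 = $865.08.
Material cost = 331 × 1610/1000 = $532.91.
Job cost: 865.08 + 532.91 = $1397.99.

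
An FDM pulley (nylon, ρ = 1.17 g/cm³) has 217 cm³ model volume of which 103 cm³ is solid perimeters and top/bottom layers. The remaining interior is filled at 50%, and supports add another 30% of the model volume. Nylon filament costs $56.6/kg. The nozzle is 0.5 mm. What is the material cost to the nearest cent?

Volume inside the shell = 217 − 103, so 114 cm³.
Deposited infill = 0.50 × 114, so 57 cm³.
Support: 0.30 × 217 → 65.1 cm³.
Total printed volume = 103 + 57 + 65.1 = 225.1 cm³.
Mass = 225.1 × 1.17, so 263.367 g.
At $56.6/kg: 263.367/1000 × 56.6 = $14.91.

$14.91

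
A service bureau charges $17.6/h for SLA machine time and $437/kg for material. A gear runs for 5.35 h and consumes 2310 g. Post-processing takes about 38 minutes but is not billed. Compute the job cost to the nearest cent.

Time charge = 17.6 × 5.35, so $94.16.
Feedstock cost = 437 × 2310/1000, so $1009.47.
Job cost: 94.16 + 1009.47 = $1103.63.

$1103.63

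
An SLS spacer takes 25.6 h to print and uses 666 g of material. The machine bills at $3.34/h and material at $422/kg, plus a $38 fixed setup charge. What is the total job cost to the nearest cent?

$404.56

Machine-time cost: 3.34 × 25.6 → $85.504.
Material cost = 422 × 666/1000, so $281.052.
Adding setup: 85.504 + 281.052 + 38 → 404.556 ≈ $404.56.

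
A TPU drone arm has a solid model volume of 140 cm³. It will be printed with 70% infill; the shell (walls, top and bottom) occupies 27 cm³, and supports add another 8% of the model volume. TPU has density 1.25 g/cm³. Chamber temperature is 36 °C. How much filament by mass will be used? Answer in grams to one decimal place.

Interior volume: 140 − 27 → 113 cm³.
Infill deposited = 0.70 × 113 = 79.1 cm³.
Support = 0.08 × 140 = 11.2 cm³.
Deposited volume = 27 + 79.1 + 11.2, so 117.3 cm³.
Mass = 117.3 × 1.25 = 146.625 g.

146.6 g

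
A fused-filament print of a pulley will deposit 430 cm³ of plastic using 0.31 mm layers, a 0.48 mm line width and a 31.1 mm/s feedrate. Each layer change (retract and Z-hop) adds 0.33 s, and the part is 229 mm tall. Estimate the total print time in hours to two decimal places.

25.88 hours

Extrusion cross-section = 0.31 × 0.48, so 0.1488 mm².
Toolpath length = 430 cm³ / 0.1488 mm² = 430000 / 0.1488 = 2889784.9 mm.
Time extruding = 2889784.9 / 31.1, so 92919.1 s.
Layer count = ceil(229 / 0.31) = 739.
Layer-change overhead: 739 × 0.33 → 243.87 s.
Altogether 92919.1 + 243.87 = 93162.97 s, i.e. 25.88 hours.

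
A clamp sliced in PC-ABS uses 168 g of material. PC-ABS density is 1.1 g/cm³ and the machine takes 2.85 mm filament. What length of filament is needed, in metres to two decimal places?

23.94 m

Volume = 168 g / 1.1 g·cm⁻³ = 152.7273 cm³ = 152727.3 mm³.
Filament cross-section = π × (2.85/2)² = 6.3794 mm².
L = V/A = 152727.3/6.3794 = 23940.7 mm → 23.94 m.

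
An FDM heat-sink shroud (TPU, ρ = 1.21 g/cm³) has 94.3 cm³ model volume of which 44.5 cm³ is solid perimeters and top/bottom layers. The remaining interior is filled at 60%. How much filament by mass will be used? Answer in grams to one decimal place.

Infill region = 94.3 − 44.5, so 49.8 cm³.
Infill volume: 0.60 × 49.8 → 29.88 cm³.
Total extruded: 44.5 + 29.88 → 74.38 cm³.
Mass = 74.38 × 1.21 = 89.9998 g.

90.0 g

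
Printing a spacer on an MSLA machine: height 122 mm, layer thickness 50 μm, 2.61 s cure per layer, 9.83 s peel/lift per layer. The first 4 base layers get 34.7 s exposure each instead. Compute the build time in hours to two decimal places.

8.47 hours

Layer count = ceil(122 / 0.05) = 2440.
Bottom layers = 4 × (34.7 + 9.83), so 178.12 s.
Remaining layers: 2436 × (2.61 + 9.83) → 30303.84 s.
Sum: 178.12 + 30303.84 = 30481.96 s → 8.47 hours.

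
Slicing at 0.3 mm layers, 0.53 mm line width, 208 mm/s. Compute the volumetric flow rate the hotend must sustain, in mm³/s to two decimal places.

A = 0.3 × 0.53 = 0.159 mm².
Volumetric flow = 208 × 0.159 = 33.07 mm³/s.

33.07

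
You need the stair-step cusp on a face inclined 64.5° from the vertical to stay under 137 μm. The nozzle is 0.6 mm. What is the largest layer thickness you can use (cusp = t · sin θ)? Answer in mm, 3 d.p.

0.152 mm

t = h_c / sin θ = 0.137 / 0.9026 = 0.152 mm.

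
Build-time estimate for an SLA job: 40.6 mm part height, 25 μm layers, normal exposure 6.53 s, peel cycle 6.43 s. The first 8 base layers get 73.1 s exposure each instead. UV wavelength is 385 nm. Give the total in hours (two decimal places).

Number of layers: 40.6 / 0.025 → 1624 (rounded up).
Base layers: 8 × (73.1 + 6.43) → 636.24 s.
Remaining layers = 1616 × (6.53 + 6.43) = 20943.36 s.
Sum: 636.24 + 20943.36 = 21579.6 s → 5.99 hours.

5.99 hours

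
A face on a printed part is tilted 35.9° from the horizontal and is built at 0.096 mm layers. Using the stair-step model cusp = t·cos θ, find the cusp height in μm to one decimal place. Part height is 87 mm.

77.8 μm

Cusp = layer height × cos(35.9°) = 0.096 × 0.8100 = 0.07776 mm = 77.8 μm.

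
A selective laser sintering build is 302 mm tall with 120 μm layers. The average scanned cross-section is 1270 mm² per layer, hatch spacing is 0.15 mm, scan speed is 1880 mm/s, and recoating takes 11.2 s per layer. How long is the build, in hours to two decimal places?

10.98 hours

Layers = ⌈302/0.12⌉ = 2517.
Scan path per layer: 1270 / 0.15 → 8466.7 mm.
Laser time per layer: 8466.7 / 1880 → 4.5036 s.
Time per layer = 4.5036 + 11.2 = 15.7036 s.
Build time = 2517 × 15.7036 = 39525.9612 s = 10.98 hours.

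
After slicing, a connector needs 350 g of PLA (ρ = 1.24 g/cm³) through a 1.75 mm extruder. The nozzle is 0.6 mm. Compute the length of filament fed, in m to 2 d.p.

Extruded volume: 350/1.24 = 282.2581 cm³ (282258.1 mm³).
A = π r² = π × 0.875² = 2.4053 mm².
Length = 282258.1 / 2.4053 = 117348.4 mm = 117.35 m.

117.35 m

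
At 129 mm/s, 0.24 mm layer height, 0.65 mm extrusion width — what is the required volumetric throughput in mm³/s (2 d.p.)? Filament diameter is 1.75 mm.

A: 0.24 × 0.65 → 0.156 mm².
Q = v·A = 129 × 0.156 = 20.12 mm³/s.

20.12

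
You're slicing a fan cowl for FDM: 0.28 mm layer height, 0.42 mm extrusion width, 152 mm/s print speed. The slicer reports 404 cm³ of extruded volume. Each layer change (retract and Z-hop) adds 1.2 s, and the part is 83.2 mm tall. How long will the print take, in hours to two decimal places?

6.38 hours

Extrusion cross-section: 0.28 × 0.42 → 0.1176 mm².
Total extruded path = 404000/0.1176 = 3435374.1 mm.
Extrusion time = 3435374.1 / 152 = 22601.1 s.
Layers = ⌈83.2/0.28⌉ = 298.
Layer-change overhead: 298 × 1.2 → 357.6 s.
Total = 22601.1 + 357.6 = 22958.7 s = 6.38 hours.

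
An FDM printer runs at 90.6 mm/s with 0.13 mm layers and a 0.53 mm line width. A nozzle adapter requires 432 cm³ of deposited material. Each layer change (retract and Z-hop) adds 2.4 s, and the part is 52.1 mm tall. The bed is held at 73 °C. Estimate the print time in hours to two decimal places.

19.49 hours

Bead cross-section = 0.13 × 0.53, so 0.0689 mm².
Path length: 432000 mm³ / 0.0689 mm² → 6269956.5 mm.
Time extruding = 6269956.5 / 90.6 = 69204.8 s.
Layer count = ceil(52.1 / 0.13) = 401.
Layer-change overhead = 401 × 2.4 = 962.4 s.
Total = 69204.8 + 962.4 = 70167.2 s = 19.49 hours.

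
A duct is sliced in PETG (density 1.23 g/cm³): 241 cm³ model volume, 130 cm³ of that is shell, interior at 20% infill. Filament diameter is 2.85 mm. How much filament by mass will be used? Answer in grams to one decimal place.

Infill region = 241 − 130, so 111 cm³.
Infill volume = 0.20 × 111, so 22.2 cm³.
Deposited volume: 130 + 22.2 → 152.2 cm³.
Mass: 152.2 × 1.23 → 187.206 g.

187.2 g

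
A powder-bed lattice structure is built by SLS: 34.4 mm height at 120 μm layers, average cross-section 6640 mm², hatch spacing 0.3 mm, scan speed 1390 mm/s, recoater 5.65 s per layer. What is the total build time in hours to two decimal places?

1.72 hours

Layer count = ceil(34.4 / 0.12) = 287.
Per-layer scan distance: 6640 / 0.3 → 22133.3 mm.
Laser time per layer = 22133.3 / 1390 = 15.9232 s.
Layer cycle = 15.9232 + 5.65, so 21.5732 s.
287 layers × 21.5732 s/layer = 6191.5084 s, i.e. 1.72 hours.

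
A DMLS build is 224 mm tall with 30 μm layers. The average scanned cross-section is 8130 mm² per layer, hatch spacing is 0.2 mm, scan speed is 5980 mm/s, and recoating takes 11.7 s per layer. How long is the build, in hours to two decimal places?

38.37 hours

Layers = ⌈224/0.03⌉ = 7467.
Scan path per layer: 8130 / 0.2 → 40650 mm.
Per-layer scan time: 40650 / 5980 → 6.7977 s.
Per-layer time = 6.7977 + 11.7 = 18.4977 s.
Build time = 7467 × 18.4977 = 138122.3259 s = 38.37 hours.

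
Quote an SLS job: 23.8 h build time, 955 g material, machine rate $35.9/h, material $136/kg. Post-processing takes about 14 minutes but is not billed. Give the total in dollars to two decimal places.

Time charge = 35.9 × 23.8 = $854.42.
Material charge = 136 × 955/1000, so $129.88.
Total = 854.42 + 129.88 = $984.30.

$984.30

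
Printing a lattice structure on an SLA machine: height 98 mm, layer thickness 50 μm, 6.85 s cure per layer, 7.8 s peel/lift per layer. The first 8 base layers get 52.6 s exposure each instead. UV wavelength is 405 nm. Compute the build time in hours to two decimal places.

Layer count = ceil(98 / 0.05) = 1960.
Base layers: 8 × (52.6 + 7.8) → 483.2 s.
Normal layers = 1952 × (6.85 + 7.8) = 28596.8 s.
Sum: 483.2 + 28596.8 = 29080 s → 8.08 hours.

8.08 hours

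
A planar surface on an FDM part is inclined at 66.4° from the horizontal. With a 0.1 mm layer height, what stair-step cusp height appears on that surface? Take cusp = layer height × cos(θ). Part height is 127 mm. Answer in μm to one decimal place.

40.0 μm

h_c = t·cos θ = 0.1 × 0.4003 = 0.04003 mm (40.0 μm).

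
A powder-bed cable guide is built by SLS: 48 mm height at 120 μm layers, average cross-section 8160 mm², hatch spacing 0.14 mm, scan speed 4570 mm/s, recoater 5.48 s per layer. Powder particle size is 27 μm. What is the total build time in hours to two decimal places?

Layers = ⌈48/0.12⌉ = 400.
Hatch length per layer = 8160 / 0.14 = 58285.7 mm.
Laser time per layer: 58285.7 / 4570 → 12.754 s.
Layer cycle = 12.754 + 5.48 = 18.234 s.
400 layers × 18.234 s/layer = 7293.6 s, i.e. 2.03 hours.

2.03 hours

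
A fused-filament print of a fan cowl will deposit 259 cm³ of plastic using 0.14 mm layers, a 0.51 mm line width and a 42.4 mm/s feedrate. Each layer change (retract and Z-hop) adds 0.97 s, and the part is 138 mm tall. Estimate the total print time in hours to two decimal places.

Line area: 0.14 × 0.51 → 0.0714 mm².
Toolpath length = 259 cm³ / 0.0714 mm² = 259000 / 0.0714 = 3627451 mm.
Extrusion time = 3627451 / 42.4, so 85553.1 s.
Layer count = ceil(138 / 0.14) = 986.
Non-print overhead = 986 × 0.97, so 956.42 s.
Total = 85553.1 + 956.42 = 86509.52 s = 24.03 hours.

24.03 hours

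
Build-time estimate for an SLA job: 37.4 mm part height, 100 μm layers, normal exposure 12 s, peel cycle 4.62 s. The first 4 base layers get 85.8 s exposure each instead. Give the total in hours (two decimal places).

Layer count = ceil(37.4 / 0.1) = 374.
Burn-in layers = 4 × (85.8 + 4.62) = 361.68 s.
Normal layers = 370 × (12 + 4.62) = 6149.4 s.
Sum: 361.68 + 6149.4 = 6511.08 s → 1.81 hours.

1.81 hours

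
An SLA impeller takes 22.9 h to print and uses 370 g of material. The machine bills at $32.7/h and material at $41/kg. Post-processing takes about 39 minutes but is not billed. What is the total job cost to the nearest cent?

$764.00

Machine cost = 32.7 × 22.9, so $748.83.
Feedstock cost = 41 × 370/1000, so $15.17.
Job cost: 748.83 + 15.17 = $764.00.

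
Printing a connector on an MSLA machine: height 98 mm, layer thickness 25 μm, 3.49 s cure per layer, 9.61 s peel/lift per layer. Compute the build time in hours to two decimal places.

Number of layers: 98 / 0.025 → 3920 (rounded up).
Cycle time = 3.49 + 9.61 = 13.1 s.
Build time: 3920 × 13.1 s = 51352 s, i.e. 14.26 hours.

14.26 hours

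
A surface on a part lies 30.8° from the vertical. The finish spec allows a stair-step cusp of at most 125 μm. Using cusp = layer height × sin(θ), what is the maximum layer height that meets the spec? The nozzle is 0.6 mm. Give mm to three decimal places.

Layer height = cusp / sin(30.8°) = 0.125 / 0.5120 = 0.244 mm.

0.244 mm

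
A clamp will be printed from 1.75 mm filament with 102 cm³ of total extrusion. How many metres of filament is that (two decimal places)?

A = π r² = π × 0.875² = 2.4053 mm².
L = 102000 mm³ / 2.4053 mm² = 42406.35 mm, i.e. 42.41 m.

42.41 m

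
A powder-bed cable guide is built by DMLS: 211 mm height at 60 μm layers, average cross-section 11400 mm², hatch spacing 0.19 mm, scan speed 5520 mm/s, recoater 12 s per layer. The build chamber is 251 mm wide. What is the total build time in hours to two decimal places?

22.34 hours

Number of layers: 211 / 0.06 → 3517 (rounded up).
Per-layer scan distance = 11400 / 0.19, so 60000 mm.
Laser time per layer = 60000 / 5520, so 10.8696 s.
Time per layer = 10.8696 + 12, so 22.8696 s.
Total: 3517 × 22.8696 s = 80432.3832 s → 22.34 hours.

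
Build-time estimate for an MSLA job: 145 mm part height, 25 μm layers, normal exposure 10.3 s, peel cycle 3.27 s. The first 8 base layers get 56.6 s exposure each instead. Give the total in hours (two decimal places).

21.97 hours

Layers = ⌈145/0.025⌉ = 5800.
Burn-in layers = 8 × (56.6 + 3.27), so 478.96 s.
Regular layers: 5792 × (10.3 + 3.27) → 78597.44 s.
Sum: 478.96 + 78597.44 = 79076.4 s → 21.97 hours.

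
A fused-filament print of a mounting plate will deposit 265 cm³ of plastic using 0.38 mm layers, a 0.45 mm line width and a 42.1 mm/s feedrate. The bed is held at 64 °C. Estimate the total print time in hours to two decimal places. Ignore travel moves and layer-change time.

Extrusion cross-section: 0.38 × 0.45 → 0.171 mm².
Toolpath length = 265 cm³ / 0.171 mm² = 265000 / 0.171 = 1549707.6 mm.
Extrusion time: 1549707.6 / 42.1 → 36810.2 s.
That's 36810.2 s → 10.23 hours.

10.23 hours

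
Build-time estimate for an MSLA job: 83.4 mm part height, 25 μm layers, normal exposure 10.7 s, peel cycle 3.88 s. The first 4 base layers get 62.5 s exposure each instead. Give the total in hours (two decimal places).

13.57 hours

Number of layers: 83.4 / 0.025 → 3336 (rounded up).
Bottom layers = 4 × (62.5 + 3.88), so 265.52 s.
Normal layers = 3332 × (10.7 + 3.88) = 48580.56 s.
Sum: 265.52 + 48580.56 = 48846.08 s → 13.57 hours.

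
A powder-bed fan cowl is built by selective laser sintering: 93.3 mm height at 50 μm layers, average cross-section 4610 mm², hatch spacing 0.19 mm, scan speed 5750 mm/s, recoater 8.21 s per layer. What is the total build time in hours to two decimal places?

Layer count = ceil(93.3 / 0.05) = 1866.
Per-layer scan distance: 4610 / 0.19 → 24263.2 mm.
Laser time per layer = 24263.2 / 5750 = 4.2197 s.
Per-layer time = 4.2197 + 8.21, so 12.4297 s.
Total: 1866 × 12.4297 s = 23193.8202 s → 6.44 hours.

6.44 hours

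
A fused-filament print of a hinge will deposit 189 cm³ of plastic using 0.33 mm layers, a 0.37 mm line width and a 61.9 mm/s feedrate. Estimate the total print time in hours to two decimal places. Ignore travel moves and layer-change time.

Extrusion cross-section = 0.33 × 0.37, so 0.1221 mm².
Toolpath length = 189 cm³ / 0.1221 mm² = 189000 / 0.1221 = 1547911.5 mm.
Time extruding = 1547911.5 / 61.9, so 25006.6 s.
Converting: 25006.6 s = 6.95 hours.

6.95 hours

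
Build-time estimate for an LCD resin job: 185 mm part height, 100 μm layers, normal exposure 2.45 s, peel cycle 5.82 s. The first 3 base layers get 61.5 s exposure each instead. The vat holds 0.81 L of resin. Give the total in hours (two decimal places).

Layers = ⌈185/0.1⌉ = 1850.
Burn-in layers: 3 × (61.5 + 5.82) → 201.96 s.
Regular layers = 1847 × (2.45 + 5.82), so 15274.69 s.
Sum: 201.96 + 15274.69 = 15476.65 s → 4.30 hours.

4.30 hours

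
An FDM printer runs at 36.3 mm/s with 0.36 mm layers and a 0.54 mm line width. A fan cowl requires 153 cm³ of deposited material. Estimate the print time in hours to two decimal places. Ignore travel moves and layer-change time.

6.02 hours

Extrusion cross-section = 0.36 × 0.54, so 0.1944 mm².
Total extruded path = 153000/0.1944 = 787037 mm.
Print-move time = 787037 / 36.3 = 21681.5 s.
Converting: 21681.5 s = 6.02 hours.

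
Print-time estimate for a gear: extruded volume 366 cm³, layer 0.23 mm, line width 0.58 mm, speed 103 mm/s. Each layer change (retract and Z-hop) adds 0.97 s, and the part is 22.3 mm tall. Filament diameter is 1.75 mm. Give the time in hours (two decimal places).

Extrusion cross-section = 0.23 × 0.58, so 0.1334 mm².
Toolpath length = 366 cm³ / 0.1334 mm² = 366000 / 0.1334 = 2743628.2 mm.
Extrusion time = 2743628.2 / 103, so 26637.2 s.
Number of layers: 22.3 / 0.23 → 97 (rounded up).
Z-hop total = 97 × 0.97 = 94.09 s.
Altogether 26637.2 + 94.09 = 26731.29 s, i.e. 7.43 hours.

7.43 hours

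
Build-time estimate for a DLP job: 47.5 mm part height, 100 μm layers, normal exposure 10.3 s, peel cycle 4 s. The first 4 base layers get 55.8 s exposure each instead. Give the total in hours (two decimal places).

Number of layers: 47.5 / 0.1 → 475 (rounded up).
Base layers = 4 × (55.8 + 4) = 239.2 s.
Remaining layers: 471 × (10.3 + 4) → 6735.3 s.
Sum: 239.2 + 6735.3 = 6974.5 s → 1.94 hours.

1.94 hours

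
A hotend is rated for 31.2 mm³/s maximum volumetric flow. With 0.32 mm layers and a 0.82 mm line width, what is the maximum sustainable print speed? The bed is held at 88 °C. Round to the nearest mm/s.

119 mm/s

A: 0.32 × 0.82 → 0.2624 mm².
Max speed = 31.2 / 0.2624 = 118.90 ≈ 119 mm/s.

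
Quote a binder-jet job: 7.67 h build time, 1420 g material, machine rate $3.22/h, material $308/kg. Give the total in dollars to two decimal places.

$462.06

Machine cost = 3.22 × 7.67 = $24.6974.
Material charge: 308 × 1420/1000 → $437.36.
Total = 24.6974 + 437.36 = 462.0574 ≈ $462.06.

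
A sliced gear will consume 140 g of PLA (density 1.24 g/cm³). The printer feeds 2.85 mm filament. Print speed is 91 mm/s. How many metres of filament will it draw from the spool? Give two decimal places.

17.70 m

Extruded volume: 140/1.24 = 112.9032 cm³ (112903.2 mm³).
Cross-section of 2.85 mm filament: π·(2.85/2)² = 6.3794 mm².
Length = 112903.2 / 6.3794 = 17698.09 mm = 17.70 m.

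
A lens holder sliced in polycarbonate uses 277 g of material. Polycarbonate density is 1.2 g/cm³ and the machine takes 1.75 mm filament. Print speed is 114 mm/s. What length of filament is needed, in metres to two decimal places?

Volume = 277 g / 1.2 g·cm⁻³ = 230.8333 cm³ = 230833.3 mm³.
Filament cross-section = π × (1.75/2)² = 2.4053 mm².
Length = 230833.3 / 2.4053 = 95968.61 mm = 95.97 m.

95.97 m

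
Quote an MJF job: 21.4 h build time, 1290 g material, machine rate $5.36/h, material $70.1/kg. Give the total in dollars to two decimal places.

Machine-time cost = 5.36 × 21.4 = $114.704.
Material charge: 70.1 × 1290/1000 → $90.429.
Total = 114.704 + 90.429 = 205.133 ≈ $205.13.

$205.13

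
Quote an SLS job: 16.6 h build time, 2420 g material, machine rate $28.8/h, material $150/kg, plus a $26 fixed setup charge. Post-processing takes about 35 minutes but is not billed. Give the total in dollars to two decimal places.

Machine-time cost = 28.8 × 16.6, so $478.08.
Material cost = 150 × 2420/1000, so $363.00.
Adding setup: 478.08 + 363.00 + 26 → $867.08.

$867.08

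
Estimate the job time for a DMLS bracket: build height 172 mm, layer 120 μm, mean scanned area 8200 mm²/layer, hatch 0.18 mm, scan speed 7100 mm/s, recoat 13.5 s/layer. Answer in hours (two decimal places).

Number of layers: 172 / 0.12 → 1434 (rounded up).
Hatch length per layer: 8200 / 0.18 → 45555.6 mm.
Laser time per layer = 45555.6 / 7100, so 6.4163 s.
Time per layer: 6.4163 + 13.5 → 19.9163 s.
1434 layers × 19.9163 s/layer = 28559.9742 s, i.e. 7.93 hours.

7.93 hours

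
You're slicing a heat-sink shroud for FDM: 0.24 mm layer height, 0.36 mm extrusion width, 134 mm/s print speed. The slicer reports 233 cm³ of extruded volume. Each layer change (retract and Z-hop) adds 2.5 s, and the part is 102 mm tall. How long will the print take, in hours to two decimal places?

Bead cross-section: 0.24 × 0.36 → 0.0864 mm².
Path length: 233000 mm³ / 0.0864 mm² → 2696759.3 mm.
Time extruding: 2696759.3 / 134 → 20125.1 s.
Number of layers: 102 / 0.24 → 425 (rounded up).
Layer-change overhead = 425 × 2.5, so 1062.5 s.
Total = 20125.1 + 1062.5 = 21187.6 s = 5.89 hours.

5.89 hours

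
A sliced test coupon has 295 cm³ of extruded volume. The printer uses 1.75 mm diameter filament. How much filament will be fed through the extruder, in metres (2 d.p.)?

A = π r² = π × 0.875² = 2.4053 mm².
Length = 295 cm³ / 2.4053 mm² = 295000 / 2.4053 = 122645.82 mm = 122.65 m.

122.65 m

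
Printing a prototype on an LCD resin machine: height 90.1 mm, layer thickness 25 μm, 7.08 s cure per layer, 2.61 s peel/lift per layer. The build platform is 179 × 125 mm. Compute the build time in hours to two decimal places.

Layer count = ceil(90.1 / 0.025) = 3604.
Per-layer time: 7.08 + 2.61 → 9.69 s.
Build time: 3604 × 9.69 s = 34922.76 s, i.e. 9.70 hours.

9.70 hours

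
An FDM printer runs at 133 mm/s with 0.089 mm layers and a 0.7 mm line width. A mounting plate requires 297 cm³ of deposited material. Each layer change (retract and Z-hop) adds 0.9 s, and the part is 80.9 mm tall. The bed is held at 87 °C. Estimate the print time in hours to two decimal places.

Bead cross-section: 0.089 × 0.7 → 0.0623 mm².
Toolpath length = 297 cm³ / 0.0623 mm² = 297000 / 0.0623 = 4767255.2 mm.
Print-move time = 4767255.2 / 133, so 35844 s.
Layers = ⌈80.9/0.089⌉ = 909.
Layer-change overhead: 909 × 0.9 → 818.1 s.
Altogether 35844 + 818.1 = 36662.1 s, i.e. 10.18 hours.

10.18 hours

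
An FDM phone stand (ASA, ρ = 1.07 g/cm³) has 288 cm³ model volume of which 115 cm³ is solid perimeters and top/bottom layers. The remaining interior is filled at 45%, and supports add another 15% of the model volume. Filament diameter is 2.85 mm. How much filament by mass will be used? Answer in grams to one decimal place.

Infill region: 288 − 115 → 173 cm³.
Infill deposited: 0.45 × 173 → 77.85 cm³.
Support = 0.15 × 288, so 43.2 cm³.
Deposited volume = 115 + 77.85 + 43.2 = 236.05 cm³.
Mass = 236.05 × 1.07 = 252.5735 g.

252.6 g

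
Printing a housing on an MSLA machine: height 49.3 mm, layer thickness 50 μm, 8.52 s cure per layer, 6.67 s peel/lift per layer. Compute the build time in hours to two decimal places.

Number of layers: 49.3 / 0.05 → 986 (rounded up).
Per-layer time = 8.52 + 6.67, so 15.19 s.
Build time: 986 × 15.19 s = 14977.34 s, i.e. 4.16 hours.

4.16 hours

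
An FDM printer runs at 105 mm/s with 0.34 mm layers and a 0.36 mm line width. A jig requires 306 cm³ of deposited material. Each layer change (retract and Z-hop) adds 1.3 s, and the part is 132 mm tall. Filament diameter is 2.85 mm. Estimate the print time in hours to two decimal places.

Bead cross-section = 0.34 × 0.36 = 0.1224 mm².
Path length: 306000 mm³ / 0.1224 mm² → 2500000 mm.
Time extruding = 2500000 / 105, so 23809.5 s.
Layer count = ceil(132 / 0.34) = 389.
Non-print overhead = 389 × 1.3, so 505.7 s.
Total = 23809.5 + 505.7 = 24315.2 s = 6.75 hours.

6.75 hours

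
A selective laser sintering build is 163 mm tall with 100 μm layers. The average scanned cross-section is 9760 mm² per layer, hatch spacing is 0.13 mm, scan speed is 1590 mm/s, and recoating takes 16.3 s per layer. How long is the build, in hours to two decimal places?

28.76 hours

Number of layers: 163 / 0.1 → 1630 (rounded up).
Scan path per layer = 9760 / 0.13, so 75076.9 mm.
Scan time per layer = 75076.9 / 1590, so 47.2182 s.
Per-layer time = 47.2182 + 16.3 = 63.5182 s.
1630 layers × 63.5182 s/layer = 103534.666 s, i.e. 28.76 hours.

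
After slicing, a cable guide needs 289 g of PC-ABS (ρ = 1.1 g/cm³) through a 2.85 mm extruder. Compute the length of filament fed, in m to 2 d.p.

Volume = 289 g / 1.1 g·cm⁻³ = 262.7273 cm³ = 262727.3 mm³.
Filament cross-section = π × (2.85/2)² = 6.3794 mm².
L = V/A = 262727.3/6.3794 = 41183.7 mm → 41.18 m.

41.18 m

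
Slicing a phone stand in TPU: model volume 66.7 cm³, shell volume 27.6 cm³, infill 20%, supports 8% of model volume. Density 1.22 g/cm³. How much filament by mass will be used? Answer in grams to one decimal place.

49.7 g

Volume inside the shell = 66.7 − 27.6, so 39.1 cm³.
Infill deposited = 0.20 × 39.1 = 7.82 cm³.
Support = 0.08 × 66.7 = 5.336 cm³.
Total printed volume: 27.6 + 7.82 + 5.336 → 40.756 cm³.
Mass: 40.756 × 1.22 → 49.72232 g.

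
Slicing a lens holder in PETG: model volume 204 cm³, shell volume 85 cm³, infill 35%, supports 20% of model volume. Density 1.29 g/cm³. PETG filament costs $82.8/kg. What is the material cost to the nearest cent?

$17.89

Infill region = 204 − 85, so 119 cm³.
Deposited infill = 0.35 × 119, so 41.65 cm³.
Support = 0.20 × 204 = 40.8 cm³.
Total printed volume = 85 + 41.65 + 40.8, so 167.45 cm³.
Mass: 167.45 × 1.29 → 216.0105 g.
At $82.8/kg: 216.0105/1000 × 82.8 = $17.89.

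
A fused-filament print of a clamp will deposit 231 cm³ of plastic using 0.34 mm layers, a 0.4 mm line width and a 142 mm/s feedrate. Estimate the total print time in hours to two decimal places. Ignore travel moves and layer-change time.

Line area: 0.34 × 0.4 → 0.136 mm².
Path length: 231000 mm³ / 0.136 mm² → 1698529.4 mm.
Print-move time = 1698529.4 / 142 = 11961.5 s.
That's 11961.5 s → 3.32 hours.

3.32 hours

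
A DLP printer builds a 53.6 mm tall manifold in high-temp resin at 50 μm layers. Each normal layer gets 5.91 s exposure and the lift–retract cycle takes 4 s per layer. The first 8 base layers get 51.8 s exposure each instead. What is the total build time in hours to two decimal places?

Layer count = ceil(53.6 / 0.05) = 1072.
Bottom layers: 8 × (51.8 + 4) → 446.4 s.
Remaining layers: 1064 × (5.91 + 4) → 10544.24 s.
Sum: 446.4 + 10544.24 = 10990.64 s → 3.05 hours.

3.05 hours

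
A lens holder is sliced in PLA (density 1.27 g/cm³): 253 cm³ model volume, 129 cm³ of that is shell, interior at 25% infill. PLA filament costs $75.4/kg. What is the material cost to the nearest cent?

Infill region: 253 − 129 → 124 cm³.
Infill volume = 0.25 × 124, so 31 cm³.
Total extruded: 129 + 31 → 160 cm³.
Mass: 160 × 1.27 → 203.2 g.
At $75.4/kg: 203.2/1000 × 75.4 = $15.32.

$15.32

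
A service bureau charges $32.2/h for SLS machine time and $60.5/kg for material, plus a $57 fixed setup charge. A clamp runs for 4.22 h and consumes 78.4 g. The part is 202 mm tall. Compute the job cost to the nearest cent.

Machine cost: 32.2 × 4.22 → $135.884.
Material charge = 60.5 × 78.4/1000, so $4.7432.
Adding setup: 135.884 + 4.7432 + 57 → 197.6272 ≈ $197.63.

$197.63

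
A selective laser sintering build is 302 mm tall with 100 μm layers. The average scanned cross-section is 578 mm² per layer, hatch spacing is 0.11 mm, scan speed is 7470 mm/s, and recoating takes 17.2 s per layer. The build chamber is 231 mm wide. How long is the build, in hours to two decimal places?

Layers = ⌈302/0.1⌉ = 3020.
Hatch length per layer = 578 / 0.11, so 5254.5 mm.
Scan time per layer = 5254.5 / 7470, so 0.7034 s.
Time per layer: 0.7034 + 17.2 → 17.9034 s.
Total: 3020 × 17.9034 s = 54068.268 s → 15.02 hours.

15.02 hours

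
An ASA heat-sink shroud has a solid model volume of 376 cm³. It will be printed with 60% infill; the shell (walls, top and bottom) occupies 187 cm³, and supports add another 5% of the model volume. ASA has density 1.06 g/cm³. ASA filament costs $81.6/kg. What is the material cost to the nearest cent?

$27.61

Infill region = 376 − 187, so 189 cm³.
Deposited infill = 0.60 × 189 = 113.4 cm³.
Support: 0.05 × 376 → 18.8 cm³.
Deposited volume = 187 + 113.4 + 18.8 = 319.2 cm³.
Mass = 319.2 × 1.06, so 338.352 g.
Cost = 338.352 g / 1000 × $81.6/kg = $27.61.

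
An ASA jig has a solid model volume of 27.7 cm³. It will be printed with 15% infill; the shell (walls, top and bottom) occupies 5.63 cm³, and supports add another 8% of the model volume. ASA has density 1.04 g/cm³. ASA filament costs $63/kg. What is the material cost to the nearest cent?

$0.73

Infill region = 27.7 − 5.63, so 22.07 cm³.
Infill deposited = 0.15 × 22.07 = 3.3105 cm³.
Support = 0.08 × 27.7, so 2.216 cm³.
Total extruded = 5.63 + 3.3105 + 2.216, so 11.1565 cm³.
Mass: 11.1565 × 1.04 → 11.60276 g.
Cost = 11.60276 g / 1000 × $63/kg = $0.73.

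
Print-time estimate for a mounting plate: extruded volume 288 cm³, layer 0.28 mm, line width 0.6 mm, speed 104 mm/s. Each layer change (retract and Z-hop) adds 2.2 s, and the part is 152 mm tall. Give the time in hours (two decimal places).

4.91 hours

Bead cross-section = 0.28 × 0.6 = 0.168 mm².
Total extruded path = 288000/0.168 = 1714285.7 mm.
Print-move time = 1714285.7 / 104, so 16483.5 s.
Layers = ⌈152/0.28⌉ = 543.
Layer-change overhead = 543 × 2.2, so 1194.6 s.
Altogether 16483.5 + 1194.6 = 17678.1 s, i.e. 4.91 hours.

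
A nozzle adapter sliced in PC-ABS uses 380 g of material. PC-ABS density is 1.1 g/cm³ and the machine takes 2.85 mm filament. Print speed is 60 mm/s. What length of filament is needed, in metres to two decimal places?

Volume = 380 g / 1.1 g·cm⁻³ = 345.4545 cm³ = 345454.5 mm³.
Filament cross-section = π × (2.85/2)² = 6.3794 mm².
Length = 345454.5 / 6.3794 = 54151.57 mm = 54.15 m.

54.15 m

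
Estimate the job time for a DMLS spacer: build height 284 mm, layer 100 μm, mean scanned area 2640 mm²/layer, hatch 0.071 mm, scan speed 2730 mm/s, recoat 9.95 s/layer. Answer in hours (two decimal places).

18.59 hours

Number of layers: 284 / 0.1 → 2840 (rounded up).
Scan path per layer = 2640 / 0.071, so 37183.1 mm.
Scan time per layer = 37183.1 / 2730, so 13.6202 s.
Time per layer = 13.6202 + 9.95 = 23.5702 s.
2840 layers × 23.5702 s/layer = 66939.368 s, i.e. 18.59 hours.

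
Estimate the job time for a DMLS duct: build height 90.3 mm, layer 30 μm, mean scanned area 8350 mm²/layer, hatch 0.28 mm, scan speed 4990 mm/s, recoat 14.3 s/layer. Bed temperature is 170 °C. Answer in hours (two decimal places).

16.95 hours

Layer count = ceil(90.3 / 0.03) = 3010.
Hatch length per layer: 8350 / 0.28 → 29821.4 mm.
Scan time per layer = 29821.4 / 4990 = 5.9762 s.
Time per layer: 5.9762 + 14.3 → 20.2762 s.
3010 layers × 20.2762 s/layer = 61031.362 s, i.e. 16.95 hours.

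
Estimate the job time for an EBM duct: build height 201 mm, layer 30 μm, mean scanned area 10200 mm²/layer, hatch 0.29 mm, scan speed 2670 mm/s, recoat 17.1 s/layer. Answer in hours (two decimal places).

Layers = ⌈201/0.03⌉ = 6700.
Per-layer scan distance = 10200 / 0.29 = 35172.4 mm.
Beam time per layer = 35172.4 / 2670, so 13.1732 s.
Per-layer time = 13.1732 + 17.1 = 30.2732 s.
Build time = 6700 × 30.2732 = 202830.44 s = 56.34 hours.

56.34 hours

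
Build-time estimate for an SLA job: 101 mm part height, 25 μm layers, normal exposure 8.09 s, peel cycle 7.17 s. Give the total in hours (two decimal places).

Layer count = ceil(101 / 0.025) = 4040.
Per-layer time = 8.09 + 7.17 = 15.26 s.
Build time: 4040 × 15.26 s = 61650.4 s, i.e. 17.13 hours.

17.13 hours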